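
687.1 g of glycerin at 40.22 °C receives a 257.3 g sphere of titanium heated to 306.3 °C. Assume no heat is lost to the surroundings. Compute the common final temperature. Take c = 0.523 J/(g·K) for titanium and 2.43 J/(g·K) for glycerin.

T_f ≈ 60.1 °C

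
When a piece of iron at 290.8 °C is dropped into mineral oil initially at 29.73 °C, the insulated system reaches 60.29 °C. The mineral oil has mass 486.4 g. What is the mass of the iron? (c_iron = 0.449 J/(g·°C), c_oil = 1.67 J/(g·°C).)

Energy conservation, ΣQ = 0:
m·0.449·(60.29 − 290.8) + 486.4·1.67·(60.29 − 29.73) = 0
-103.5 m = -24824
m = -24824/-103.5 ≈ 239.8 g

m ≈ 240 g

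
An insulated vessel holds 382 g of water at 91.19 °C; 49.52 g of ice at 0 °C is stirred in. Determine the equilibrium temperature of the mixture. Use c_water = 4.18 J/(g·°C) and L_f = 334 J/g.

T_f ≈ 71.6 °C

Energy conservation, ΣQ = 0:
melt ice: 49.52×334 = 16540
  warm the meltwater: 206.99 T
  water: 1596.8(T − 91.19)
1803.8 T = 145609 − 16540 = 129069
T ≈ 71.56 °C. Since T > 0 °C, the all-ice-melts assumption holds.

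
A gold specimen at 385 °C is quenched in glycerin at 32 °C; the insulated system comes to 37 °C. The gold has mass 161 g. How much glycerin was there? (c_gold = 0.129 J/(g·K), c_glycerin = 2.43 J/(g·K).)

m ≈ 595 g

Taking heat into each body as positive, Σ m c ΔT = 0:
161·0.129·(37 − 385) + m·2.43·(37 − 32) = 0
12.15 m = 7227.6
m = 7227.6/12.15 ≈ 594.9 g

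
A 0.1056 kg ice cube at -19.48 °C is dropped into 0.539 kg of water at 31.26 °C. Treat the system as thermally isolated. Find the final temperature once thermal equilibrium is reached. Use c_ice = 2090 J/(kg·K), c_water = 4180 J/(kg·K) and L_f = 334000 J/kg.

T_f ≈ 11.5 °C

Taking heat into each body as positive, Σ m c ΔT = 0:
ice -19.48→0 °C: 0.1056·2090·19.48 = 4299.3
  melt ice: 0.1056·334000 = 35270
  warm the meltwater: 441.41 T
  water cools: 0.539·4180·(T − 31.26) = 2253(T − 31.26)
2694.4 T = 70429 − 39570 = 30860
T ≈ 11.45 °C — above 0 °C, consistent with complete melting.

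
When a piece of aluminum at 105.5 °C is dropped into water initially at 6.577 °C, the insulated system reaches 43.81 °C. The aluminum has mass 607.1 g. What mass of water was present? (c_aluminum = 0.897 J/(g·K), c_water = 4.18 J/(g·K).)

Let T be the final temperature. ΣQ_i = 0:
607.1×0.897×(43.81 − 105.5) + m×4.18×(43.81 − 6.577) = 0
155.63 m = 33594
m = 33594/155.63 ≈ 215.9 g

m ≈ 216 g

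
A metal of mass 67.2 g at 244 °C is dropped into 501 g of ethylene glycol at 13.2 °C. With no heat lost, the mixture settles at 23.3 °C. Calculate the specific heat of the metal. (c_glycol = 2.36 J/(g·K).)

c ≈ 0.805 J/(g·K)

Taking heat into each body as positive, Σ m c ΔT = 0:
67.2×c×(23.3 − 244) + 501×2.36×(23.3 − 13.2) = 0
-14831 c = -11942
c = -11942/-14831 ≈ 0.8052 J/(g·K)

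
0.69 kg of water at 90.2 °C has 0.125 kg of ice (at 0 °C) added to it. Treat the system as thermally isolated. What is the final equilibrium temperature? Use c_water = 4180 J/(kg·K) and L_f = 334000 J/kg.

Setting the total heat transfer to zero:
fusion: m_ice L_f = 0.125·334000 = 41750
  warm the meltwater: 522.5 T
  water: 2884.2(T − 90.2)
3406.7 T = 260155 − 41750 = 218405
T ≈ 64.11 °C. Since T > 0 °C, the all-ice-melts assumption holds.

T_f ≈ 64.1 °C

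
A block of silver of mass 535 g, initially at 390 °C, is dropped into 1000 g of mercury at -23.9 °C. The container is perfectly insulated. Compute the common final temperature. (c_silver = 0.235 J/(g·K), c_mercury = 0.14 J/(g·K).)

Taking heat into each body as positive, Σ m c ΔT = 0:
535×0.235×(T − 390) + 1000×0.14×(T − (-23.9)) = 0
125.72(T − 390) + 140(T − (-23.9)) = 0
(125.72 + 140) T = 125.72×390 + 140×(-23.9)
T = 45687 / 265.73 = 172 °C

T_f ≈ 171.9 °C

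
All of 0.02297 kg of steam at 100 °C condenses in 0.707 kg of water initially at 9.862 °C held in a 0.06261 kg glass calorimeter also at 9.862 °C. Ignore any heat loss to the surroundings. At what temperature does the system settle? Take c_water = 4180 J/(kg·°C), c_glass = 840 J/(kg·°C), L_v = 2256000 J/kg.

T_f ≈ 29.3 °C

Sum of m c ΔT and latent-heat terms is zero:
latent heat released on condensation: 0.02297·2256000 = 51820
  condensed water 100 °C→T: 96.01(T − 100)
  original water: 2955.3(T − 9.862)
  glass cup: 0.06261·840·(T − 9.862) = 52.59(T − 9.862)
3103.9 T = 51820 + 9601.5 + 29663 = 91085
T ≈ 29.35 °C, under the boiling point, so the assumption holds.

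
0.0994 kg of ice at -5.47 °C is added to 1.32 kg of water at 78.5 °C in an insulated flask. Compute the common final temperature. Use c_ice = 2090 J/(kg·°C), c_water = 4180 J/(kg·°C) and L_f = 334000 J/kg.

Energy conservation, ΣQ = 0:
ice -5.47→0 °C: 0.0994·2090·5.47 = 1136.4; latent heat to melt: 0.0994·334000 = 33200; warm the meltwater: 415.49 T; water: 5517.6(T − 78.5)
5933.1 T = 433132 − 34336 = 398796
T ≈ 67.22 °C (positive, so assuming full melt was valid).

T_f ≈ 67.2 °C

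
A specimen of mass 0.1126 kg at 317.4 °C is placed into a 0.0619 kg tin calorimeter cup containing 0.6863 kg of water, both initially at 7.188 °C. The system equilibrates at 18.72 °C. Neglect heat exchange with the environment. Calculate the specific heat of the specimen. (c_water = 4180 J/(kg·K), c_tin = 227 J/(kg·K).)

Net heat exchanged in the isolated system is zero:
0.1126·c·(18.72 − 317.4) + 0.6863·4180·(18.72 − 7.188) + 0.0619·227·(18.72 − 7.188) = 0
-33.63 c = -33244
c = -33244/-33.63 ≈ 988.5 J/(kg·K)

c ≈ 988 J/(kg·K)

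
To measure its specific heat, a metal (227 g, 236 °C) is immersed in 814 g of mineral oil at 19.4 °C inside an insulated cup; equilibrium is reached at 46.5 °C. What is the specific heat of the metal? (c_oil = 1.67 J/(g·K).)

m_s c (T_s − T_f) = m_oil c_oil (T_f − T_0):
227×c×(236 − 46.5) = 814×1.67×(46.5 − 19.4)
43016 c = 36839  ⇒  c ≈ 0.8564 J/(g·K)

c ≈ 0.856 J/(g·K)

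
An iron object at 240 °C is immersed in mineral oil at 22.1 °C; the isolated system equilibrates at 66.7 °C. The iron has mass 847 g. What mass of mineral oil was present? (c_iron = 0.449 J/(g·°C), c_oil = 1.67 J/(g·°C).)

|Q_iron| = |Q_oil|:
847·0.449·(240 − 66.7) = m·1.67·(66.7 − 22.1)
74.48 m = 65907  ⇒  m ≈ 884.9 g

m ≈ 885 g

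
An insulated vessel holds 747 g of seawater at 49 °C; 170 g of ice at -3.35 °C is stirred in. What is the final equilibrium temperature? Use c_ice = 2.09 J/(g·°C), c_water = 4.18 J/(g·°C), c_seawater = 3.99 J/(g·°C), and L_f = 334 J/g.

T_f ≈ 23.9 °C

Let T be the final temperature. ΣQ_i = 0:
warm ice to 0 °C: 170·2.09·(0 − (-3.35)) = 1190.3; melt ice: 170·334 = 56780; meltwater 0→T: 170·4.18·T = 710.6 T; seawater: 2980.5(T − 49)
3691.1 T = 146046 − 57970 = 88076
T ≈ 23.86 °C. Since T > 0 °C, the all-ice-melts assumption holds.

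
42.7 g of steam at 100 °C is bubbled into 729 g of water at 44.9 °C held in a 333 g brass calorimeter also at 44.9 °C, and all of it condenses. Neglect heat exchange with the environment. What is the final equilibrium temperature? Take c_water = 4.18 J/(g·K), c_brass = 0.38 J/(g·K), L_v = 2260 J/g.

T_f ≈ 76.6 °C

Let T be the final temperature. ΣQ_i = 0:
latent heat released on condensation: 42.7·2260 = 96502
  condensate cools 100→T: 42.7·4.18·(T − 100) = 178.49(T − 100)
  water warms: 729·4.18·(T − 44.9) = 3047.2(T − 44.9)
  cup: 126.54(T − 44.9)
3352.2 T = 96502 + 17849 + 142502 = 256852
T ≈ 76.62 °C (< 100 °C, so full condensation is consistent).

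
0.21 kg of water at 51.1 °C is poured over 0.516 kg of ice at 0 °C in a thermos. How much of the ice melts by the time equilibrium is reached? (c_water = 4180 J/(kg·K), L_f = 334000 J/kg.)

m_melted ≈ 0.134 kg

Cooling the water to 0 °C releases 0.21×4180×51.1 = 44856 J.
Melting all 0.516 kg of ice would need 0.516×334000 = 172344 J.
That's not enough to melt it all — equilibrium is at 0 °C with ice remaining.
m_melt = 44856 / L_f = 0.1343 kg.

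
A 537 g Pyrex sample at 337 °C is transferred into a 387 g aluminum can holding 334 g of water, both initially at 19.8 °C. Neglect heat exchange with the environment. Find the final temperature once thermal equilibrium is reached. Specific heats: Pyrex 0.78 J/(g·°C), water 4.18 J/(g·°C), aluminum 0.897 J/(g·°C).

T_f = Σ m_i c_i T_i / Σ m_i c_i:
T_f = (418.86·337 + 1396.1·19.8 + 347.14·19.8) / (418.86 + 1396.1 + 347.14)
    = 175672 / 2162.1 ≈ 81.25 °C

T_f ≈ 81.3 °C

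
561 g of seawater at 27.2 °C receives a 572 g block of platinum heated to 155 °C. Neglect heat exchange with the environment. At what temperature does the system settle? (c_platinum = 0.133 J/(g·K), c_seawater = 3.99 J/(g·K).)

|Q_platinum| = |Q_seawater|:
572·0.133·(155 − T) = 561·3.99·(T − 27.2)
76.08(155 − T) = 2238.4(T − 27.2)
2314.5 T = 72676  ⇒  T ≈ 31.40 °C

T_f ≈ 31.4 °C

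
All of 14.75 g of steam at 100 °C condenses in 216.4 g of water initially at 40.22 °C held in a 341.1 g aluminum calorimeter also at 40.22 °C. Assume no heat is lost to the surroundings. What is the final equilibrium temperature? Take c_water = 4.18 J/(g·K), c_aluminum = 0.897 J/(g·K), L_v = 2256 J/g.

Energy conservation, ΣQ = 0:
steam→water at 100 °C releases m L_v = 14.75·2256 = 33276; condensate cools 100→T: 14.75·4.18·(T − 100) = 61.65(T − 100); original water: 904.55(T − 40.22); cup: 305.97(T − 40.22)
1272.2 T = 33276 + 6165.5 + 48687 = 88129
T ≈ 69.27 °C — below 100 °C, confirming all the steam condensed.

T_f ≈ 69.3 °C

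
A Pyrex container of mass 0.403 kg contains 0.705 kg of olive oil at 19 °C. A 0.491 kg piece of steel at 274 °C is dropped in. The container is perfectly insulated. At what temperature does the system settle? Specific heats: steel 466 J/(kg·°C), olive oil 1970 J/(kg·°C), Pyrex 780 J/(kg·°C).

Net heat exchanged in the isolated system is zero:
0.491·466·(T − 274) + 0.705·1970·(T − 19) + 0.403·780·(T − 19) = 0
228.81(T − 274) + 1388.8(T − 19) + 314.34(T − 19) = 0
(228.81 + 1388.8 + 314.34) T = 228.81·274 + 1388.8·19 + 314.34·19
T = 95053 / 1932 = 49.2 °C

T_f ≈ 49.2 °C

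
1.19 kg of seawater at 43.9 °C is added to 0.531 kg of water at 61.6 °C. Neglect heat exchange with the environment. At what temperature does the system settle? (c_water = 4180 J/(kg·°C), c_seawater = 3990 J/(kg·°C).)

T_f ≈ 49.5 °C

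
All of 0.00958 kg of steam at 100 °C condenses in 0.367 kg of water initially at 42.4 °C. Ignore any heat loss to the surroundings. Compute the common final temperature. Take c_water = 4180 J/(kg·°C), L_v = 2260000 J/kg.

Energy balance with sensible and latent terms:
condense steam: −0.00958·2260000 = −21651
  condensate cools 100→T: 0.00958·4180·(T − 100) = 40.04(T − 100)
  original water: 1534.1(T − 42.4)
1574.1 T = 21651 + 4004.4 + 65044 = 90699
T ≈ 57.62 °C — below 100 °C, confirming all the steam condensed.

T_f ≈ 57.6 °C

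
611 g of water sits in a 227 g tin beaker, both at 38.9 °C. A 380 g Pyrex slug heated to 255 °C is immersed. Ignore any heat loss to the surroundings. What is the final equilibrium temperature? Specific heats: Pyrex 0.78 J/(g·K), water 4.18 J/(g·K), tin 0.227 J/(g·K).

T_f ≈ 61.0 °C

Conservation of energy gives ΣQ = 0:
380*0.78*(T − 255) + 611*4.18*(T − 38.9) + 227*0.227*(T − 38.9) = 0
2901.9 T = 176936
T = 176936 / 2901.9 = 61 °C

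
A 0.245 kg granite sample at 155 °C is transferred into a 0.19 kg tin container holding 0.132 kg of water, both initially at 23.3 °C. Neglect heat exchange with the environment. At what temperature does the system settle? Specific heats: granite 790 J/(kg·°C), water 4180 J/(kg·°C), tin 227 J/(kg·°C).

T_f ≈ 55.6 °C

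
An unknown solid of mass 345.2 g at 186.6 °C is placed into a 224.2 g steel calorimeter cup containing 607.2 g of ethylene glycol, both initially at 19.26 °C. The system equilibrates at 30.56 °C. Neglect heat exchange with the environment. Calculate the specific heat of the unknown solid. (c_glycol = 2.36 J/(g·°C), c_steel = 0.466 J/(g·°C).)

Energy conservation, ΣQ = 0:
345.2·c·(30.56 − 186.6) + 607.2·2.36·(30.56 − 19.26) + 224.2·0.466·(30.56 − 19.26) = 0
-53865 c = -17373
c = -17373/-53865 ≈ 0.3225 J/(g·°C)

c ≈ 0.323 J/(g·°C)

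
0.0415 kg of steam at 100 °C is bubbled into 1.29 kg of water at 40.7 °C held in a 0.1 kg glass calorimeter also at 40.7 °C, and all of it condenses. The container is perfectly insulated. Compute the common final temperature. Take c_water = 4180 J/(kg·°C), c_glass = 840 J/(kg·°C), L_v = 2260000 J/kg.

T_f ≈ 59.1 °C

Net heat exchanged in the isolated system is zero:
latent heat released on condensation: 0.0415×2260000 = 93790
  condensate cools 100→T: 0.0415×4180×(T − 100) = 173.47(T − 100)
  original water: 5392.2(T − 40.7)
  glass cup: 0.1×840×(T − 40.7) = 84(T − 40.7)
5649.7 T = 93790 + 17347 + 222881 = 334018
T ≈ 59.12 °C (< 100 °C, so full condensation is consistent).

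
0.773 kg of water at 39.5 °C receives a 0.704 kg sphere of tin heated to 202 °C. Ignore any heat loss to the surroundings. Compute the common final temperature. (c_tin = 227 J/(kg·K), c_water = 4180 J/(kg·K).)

T_f ≈ 47.2 °C

With ΣQ=0 the equilibrium temperature is the m·c-weighted mean:
T_f = (159.81*202 + 3231.1*39.5) / (159.81 + 3231.1)
    = 159911 / 3390.9 ≈ 47.16 °C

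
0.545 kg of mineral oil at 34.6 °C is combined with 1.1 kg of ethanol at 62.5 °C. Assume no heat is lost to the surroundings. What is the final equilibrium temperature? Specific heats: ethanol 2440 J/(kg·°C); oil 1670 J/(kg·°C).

T_f ≈ 55.4 °C

T_f = Σ m_i c_i T_i / Σ m_i c_i:
T_f = (2684*62.5 + 910.15*34.6) / (2684 + 910.15)
    = 199241 / 3594.2 ≈ 55.43 °C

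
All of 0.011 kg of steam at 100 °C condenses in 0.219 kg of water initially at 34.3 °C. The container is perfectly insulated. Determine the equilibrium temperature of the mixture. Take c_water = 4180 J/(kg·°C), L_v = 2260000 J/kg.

Energy conservation, ΣQ = 0:
condense steam: −0.011×2260000 = −24860
  condensed water 100 °C→T: 45.98(T − 100)
  original water: 915.42(T − 34.3)
961.4 T = 24860 + 4598 + 31399 = 60857
T ≈ 63.30 °C (< 100 °C, so full condensation is consistent).

T_f ≈ 63.3 °C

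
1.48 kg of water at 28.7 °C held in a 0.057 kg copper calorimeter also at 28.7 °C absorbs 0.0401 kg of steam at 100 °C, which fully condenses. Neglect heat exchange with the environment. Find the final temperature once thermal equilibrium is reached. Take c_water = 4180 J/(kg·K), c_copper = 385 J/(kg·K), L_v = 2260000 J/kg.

T_f ≈ 44.8 °C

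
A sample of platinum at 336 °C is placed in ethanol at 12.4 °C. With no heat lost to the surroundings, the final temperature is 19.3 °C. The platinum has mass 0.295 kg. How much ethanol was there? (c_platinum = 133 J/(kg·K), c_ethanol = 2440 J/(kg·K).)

|Q_platinum| = |Q_ethanol|:
0.295·133·(336 − 19.3) = m·2440·(19.3 − 12.4)
16836 m = 12426  ⇒  m ≈ 0.738 kg

m ≈ 0.738 kg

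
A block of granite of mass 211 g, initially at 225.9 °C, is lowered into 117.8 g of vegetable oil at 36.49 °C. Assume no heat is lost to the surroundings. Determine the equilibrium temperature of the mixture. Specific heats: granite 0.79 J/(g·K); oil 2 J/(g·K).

T_f is the heat-capacity-weighted average of the initial temperatures:
T_f = (166.69*225.9 + 235.6*36.49) / (166.69 + 235.6)
    = 46252 / 402.29 ≈ 114.97 °C

T_f ≈ 115.0 °C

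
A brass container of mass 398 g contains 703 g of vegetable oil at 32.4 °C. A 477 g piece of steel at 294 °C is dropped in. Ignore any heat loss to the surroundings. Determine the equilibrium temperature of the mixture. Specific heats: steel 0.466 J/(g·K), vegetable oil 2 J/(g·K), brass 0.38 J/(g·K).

T_f ≈ 65.1 °C

Taking heat into each body as positive, Σ m c ΔT = 0:
477·0.466·(T − 294) + 703·2·(T − 32.4) + 398·0.38·(T − 32.4) = 0
1779.5 T = 115805
T ≈ 65.08 °C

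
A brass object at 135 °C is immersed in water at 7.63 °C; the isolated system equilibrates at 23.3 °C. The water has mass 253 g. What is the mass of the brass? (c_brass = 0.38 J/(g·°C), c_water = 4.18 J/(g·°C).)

m ≈ 390 g

Heat lost by the brass = heat gained by the water:
m×0.38×(135 − 23.3) = 253×4.18×(23.3 − 7.63)
42.45 m = 16572  ⇒  m ≈ 390.4 g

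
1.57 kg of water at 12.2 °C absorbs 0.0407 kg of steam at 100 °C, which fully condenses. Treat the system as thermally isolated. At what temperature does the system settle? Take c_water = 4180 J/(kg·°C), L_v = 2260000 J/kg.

Let T be the final temperature. ΣQ_i = 0:
steam→water at 100 °C releases m L_v = 0.0407·2260000 = 91982
  condensed water 100 °C→T: 170.13(T − 100)
  water warms: 1.57·4180·(T − 12.2) = 6562.6(T − 12.2)
6732.7 T = 91982 + 17013 + 80064 = 189058
T ≈ 28.08 °C — below 100 °C, confirming all the steam condensed.

T_f ≈ 28.1 °C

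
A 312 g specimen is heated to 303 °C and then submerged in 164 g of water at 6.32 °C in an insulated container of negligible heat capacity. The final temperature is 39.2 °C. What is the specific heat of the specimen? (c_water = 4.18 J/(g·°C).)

c ≈ 0.274 J/(g·°C)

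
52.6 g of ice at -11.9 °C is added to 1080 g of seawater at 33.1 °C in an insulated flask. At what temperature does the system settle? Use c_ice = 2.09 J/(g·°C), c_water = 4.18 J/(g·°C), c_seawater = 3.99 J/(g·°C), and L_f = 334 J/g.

T_f ≈ 27.3 °C

Net heat exchanged in the isolated system is zero:
warm ice to 0 °C: 52.6×2.09×(0 − (-11.9)) = 1308.2; fusion: m_ice L_f = 52.6×334 = 17568; warm the meltwater: 219.87 T; seawater cools: 1080×3.99×(T − 33.1) = 4309.2(T − 33.1)
4529.1 T = 142635 − 18877 = 123758
T ≈ 27.33 °C — above 0 °C, consistent with complete melting.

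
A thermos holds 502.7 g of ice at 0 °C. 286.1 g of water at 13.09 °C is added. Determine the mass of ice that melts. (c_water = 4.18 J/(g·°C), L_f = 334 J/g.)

Heat available from the water dropping to 0 °C: 286.1·4.18·13.09 = 15654 J.
Melting all 502.7 g of ice would need 502.7·334 = 167902 J.
15654 J < 167902 J, so only part of the ice melts and the system sits at 0 °C.
m_melted·334 = 15654  ⇒  m_melted ≈ 46.87 g.

m_melted ≈ 46.9 g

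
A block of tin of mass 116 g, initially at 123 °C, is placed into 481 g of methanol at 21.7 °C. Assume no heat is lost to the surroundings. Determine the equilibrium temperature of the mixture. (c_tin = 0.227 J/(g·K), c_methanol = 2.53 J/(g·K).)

T_f ≈ 23.8 °C

Setting the total heat transfer to zero:
116·0.227·(T − 123) + 481·2.53·(T − 21.7) = 0
1243.3 T = 29646
T = 29646 / 1243.3 = 23.8 °C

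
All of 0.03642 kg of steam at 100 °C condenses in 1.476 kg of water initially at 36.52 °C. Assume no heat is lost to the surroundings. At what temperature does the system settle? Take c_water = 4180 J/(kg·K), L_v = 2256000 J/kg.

T_f ≈ 51.0 °C

Let T be the final temperature. ΣQ_i = 0:
latent heat released on condensation: 0.03642×2256000 = 82164
  condensate cools 100→T: 0.03642×4180×(T − 100) = 152.24(T − 100)
  water warms: 1.476×4180×(T − 36.52) = 6169.7(T − 36.52)
6321.9 T = 82164 + 15224 + 225317 = 322704
T ≈ 51.05 °C — below 100 °C, confirming all the steam condensed.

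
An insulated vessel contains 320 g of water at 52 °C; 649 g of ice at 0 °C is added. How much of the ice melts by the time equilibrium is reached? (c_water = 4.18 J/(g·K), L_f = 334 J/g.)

m_melted ≈ 208 g

Heat available from the water dropping to 0 °C: 320×4.18×52 = 69555 J.
Melting all 649 g of ice would need 649×334 = 216766 J.
69555 J < 216766 J, so only part of the ice melts and the system sits at 0 °C.
m_melted×334 = 69555  ⇒  m_melted ≈ 208.2 g.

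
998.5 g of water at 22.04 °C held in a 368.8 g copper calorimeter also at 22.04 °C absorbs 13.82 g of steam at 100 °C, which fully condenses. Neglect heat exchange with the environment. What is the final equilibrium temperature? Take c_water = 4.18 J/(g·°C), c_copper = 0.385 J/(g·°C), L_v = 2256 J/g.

T_f ≈ 30.2 °C

Setting the total heat transfer to zero:
latent heat released on condensation: 13.82·2256 = 31178
  condensed water 100 °C→T: 57.77(T − 100)
  water warms: 998.5·4.18·(T − 22.04) = 4173.7(T − 22.04)
  copper cup: 368.8·0.385·(T − 22.04) = 141.99(T − 22.04)
4373.5 T = 31178 + 5776.8 + 95118 = 132073
T ≈ 30.20 °C, under the boiling point, so the assumption holds.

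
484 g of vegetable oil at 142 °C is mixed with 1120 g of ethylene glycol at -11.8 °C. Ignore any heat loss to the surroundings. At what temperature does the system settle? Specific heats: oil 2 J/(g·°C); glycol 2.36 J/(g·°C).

T_f ≈ 29.4 °C

Net heat exchanged in the isolated system is zero:
484·2·(T − 142) + 1120·2.36·(T − (-11.8)) = 0
968(T − 142) + 2643.2(T − (-11.8)) = 0
(968 + 2643.2) T = 968·142 + 2643.2·(-11.8)
T ≈ 29.43 °C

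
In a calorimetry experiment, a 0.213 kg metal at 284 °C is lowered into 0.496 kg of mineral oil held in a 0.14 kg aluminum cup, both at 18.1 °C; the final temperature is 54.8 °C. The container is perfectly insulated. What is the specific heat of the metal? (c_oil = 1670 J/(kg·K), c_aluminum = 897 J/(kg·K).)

c ≈ 717 J/(kg·K)

Taking heat into each body as positive, Σ m c ΔT = 0:
0.213·c·(54.8 − 284) + 0.496·1670·(54.8 − 18.1) + 0.14·897·(54.8 − 18.1) = 0
-48.82 c = -35008
c = -35008/-48.82 ≈ 717.1 J/(kg·K)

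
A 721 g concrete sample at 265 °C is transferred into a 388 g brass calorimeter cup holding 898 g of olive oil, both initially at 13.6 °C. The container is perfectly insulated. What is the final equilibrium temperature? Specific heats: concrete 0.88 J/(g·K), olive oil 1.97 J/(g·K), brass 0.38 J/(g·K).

Setting the total heat transfer to zero:
721·0.88·(T − 265) + 898·1.97·(T − 13.6) + 388·0.38·(T − 13.6) = 0
(634.48 + 1769.1 + 147.44) T = 634.48·265 + 1769.1·13.6 + 147.44·13.6
T = 194202/2551 ≈ 76.13 °C

T_f ≈ 76.1 °C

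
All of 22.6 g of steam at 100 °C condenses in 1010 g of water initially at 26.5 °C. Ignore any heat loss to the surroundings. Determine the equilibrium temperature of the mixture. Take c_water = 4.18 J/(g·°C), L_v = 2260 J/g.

T_f ≈ 39.9 °C

Taking heat into each body as positive, Σ m c ΔT = 0:
condense steam: −22.6×2260 = −51076; condensate cools 100→T: 22.6×4.18×(T − 100) = 94.47(T − 100); water warms: 1010×4.18×(T − 26.5) = 4221.8(T − 26.5)
4316.3 T = 51076 + 9446.8 + 111878 = 172400
T ≈ 39.94 °C (< 100 °C, so full condensation is consistent).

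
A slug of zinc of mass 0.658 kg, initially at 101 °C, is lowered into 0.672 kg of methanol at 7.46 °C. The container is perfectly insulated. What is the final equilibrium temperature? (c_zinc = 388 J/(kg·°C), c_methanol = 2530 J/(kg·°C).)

T_f ≈ 19.7 °C

Conservation of energy gives ΣQ = 0:
0.658·388·(T − 101) + 0.672·2530·(T − 7.46) = 0
255.3(T − 101) + 1700.2(T − 7.46) = 0
1955.5 T = 38469
T = 38469/1955.5 ≈ 19.67 °C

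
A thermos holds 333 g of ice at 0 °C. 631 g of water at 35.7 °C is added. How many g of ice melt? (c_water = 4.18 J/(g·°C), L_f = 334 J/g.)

m_melted ≈ 282 g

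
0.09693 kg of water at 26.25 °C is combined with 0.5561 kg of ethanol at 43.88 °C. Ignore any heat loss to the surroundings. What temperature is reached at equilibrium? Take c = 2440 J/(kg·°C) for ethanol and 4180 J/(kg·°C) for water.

T_f is the heat-capacity-weighted average of the initial temperatures:
T_f = (1356.9*43.88 + 405.17*26.25) / (1356.9 + 405.17)
    = 70176 / 1762.1 ≈ 39.83 °C

T_f ≈ 39.8 °C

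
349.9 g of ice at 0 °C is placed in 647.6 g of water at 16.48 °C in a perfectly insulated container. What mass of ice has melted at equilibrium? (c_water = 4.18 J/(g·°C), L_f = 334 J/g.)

Cooling the water to 0 °C releases 647.6·4.18·16.48 = 44611 J.
Fully melting the ice requires m_ice L_f = 349.9·334 = 116867 J.
44611 J < 116867 J, so only part of the ice melts and the system sits at 0 °C.
Mass melted = 44611/334 ≈ 133.6 g.

m_melted ≈ 134 g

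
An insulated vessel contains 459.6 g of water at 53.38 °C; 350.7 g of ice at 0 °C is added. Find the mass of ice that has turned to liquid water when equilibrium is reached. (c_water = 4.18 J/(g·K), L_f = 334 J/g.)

m_melted ≈ 307 g

Water can give up m c ΔT = 459.6×4.18×53.38 = 102550 J before reaching 0 °C.
Fully melting the ice requires m_ice L_f = 350.7×334 = 117134 J.
That's not enough to melt it all — equilibrium is at 0 °C with ice remaining.
Mass melted = 102550/334 ≈ 307 g.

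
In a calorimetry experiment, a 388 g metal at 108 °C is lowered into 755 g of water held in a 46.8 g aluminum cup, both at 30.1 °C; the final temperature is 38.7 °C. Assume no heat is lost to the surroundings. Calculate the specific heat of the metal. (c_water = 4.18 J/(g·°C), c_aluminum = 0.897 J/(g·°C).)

Taking heat into each body as positive, Σ m c ΔT = 0:
388·c·(38.7 − 108) + 755·4.18·(38.7 − 30.1) + 46.8·0.897·(38.7 − 30.1) = 0
-26888 c = -27502
c = -27502/-26888 ≈ 1.023 J/(g·°C)

c ≈ 1.02 J/(g·°C)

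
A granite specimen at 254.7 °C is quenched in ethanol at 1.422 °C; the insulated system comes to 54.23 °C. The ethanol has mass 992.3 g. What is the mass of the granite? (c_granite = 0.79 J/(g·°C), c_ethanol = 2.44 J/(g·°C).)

Energy conservation, ΣQ = 0:
m·0.79·(54.23 − 254.7) + 992.3·2.44·(54.23 − 1.422) = 0
-158.37 m = -127859
m = -127859/-158.37 ≈ 807.3 g

m ≈ 807 g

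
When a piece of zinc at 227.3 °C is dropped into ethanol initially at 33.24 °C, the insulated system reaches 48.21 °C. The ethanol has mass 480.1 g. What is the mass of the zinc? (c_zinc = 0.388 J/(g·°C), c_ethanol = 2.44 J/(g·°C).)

m ≈ 252 g

Heat gained plus heat lost sum to zero:
m·0.388·(48.21 − 227.3) + 480.1·2.44·(48.21 − 33.24) = 0
-69.49 m = -17537
m = -17537/-69.49 ≈ 252.4 g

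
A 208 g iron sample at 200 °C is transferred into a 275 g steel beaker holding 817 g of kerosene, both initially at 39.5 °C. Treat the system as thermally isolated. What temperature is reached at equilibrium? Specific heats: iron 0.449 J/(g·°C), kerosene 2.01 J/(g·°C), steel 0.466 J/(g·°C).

T_f ≈ 47.5 °C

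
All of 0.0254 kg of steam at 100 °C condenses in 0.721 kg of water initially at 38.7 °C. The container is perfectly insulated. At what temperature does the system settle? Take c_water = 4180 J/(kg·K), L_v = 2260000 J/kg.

T_f ≈ 59.2 °C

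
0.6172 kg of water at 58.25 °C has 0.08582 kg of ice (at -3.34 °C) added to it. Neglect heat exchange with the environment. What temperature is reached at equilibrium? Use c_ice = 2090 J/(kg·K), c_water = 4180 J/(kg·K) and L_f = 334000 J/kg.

T_f ≈ 41.2 °C

Setting the total heat transfer to zero:
warm ice to 0 °C: 0.08582×2090×(0 − (-3.34)) = 599.08; melt ice: 0.08582×334000 = 28664; meltwater 0→T: 0.08582×4180×T = 358.73 T; water cools: 0.6172×4180×(T − 58.25) = 2579.9(T − 58.25)
2938.6 T = 150279 − 29263 = 121016
T ≈ 41.18 °C. Since T > 0 °C, the all-ice-melts assumption holds.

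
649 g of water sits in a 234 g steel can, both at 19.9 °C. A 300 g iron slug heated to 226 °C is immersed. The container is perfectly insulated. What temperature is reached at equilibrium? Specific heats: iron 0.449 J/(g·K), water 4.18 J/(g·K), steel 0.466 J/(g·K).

T_f ≈ 29.3 °C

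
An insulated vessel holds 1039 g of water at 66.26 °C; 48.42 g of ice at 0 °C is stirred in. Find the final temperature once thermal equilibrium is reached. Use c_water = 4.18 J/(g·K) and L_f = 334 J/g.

T_f ≈ 59.8 °C

Let T be the final temperature. ΣQ_i = 0:
fusion: m_ice L_f = 48.42·334 = 16172; meltwater 0→T: 48.42·4.18·T = 202.4 T; water: 4343(T − 66.26)
4545.4 T = 287769 − 16172 = 271596
T ≈ 59.75 °C — above 0 °C, consistent with complete melting.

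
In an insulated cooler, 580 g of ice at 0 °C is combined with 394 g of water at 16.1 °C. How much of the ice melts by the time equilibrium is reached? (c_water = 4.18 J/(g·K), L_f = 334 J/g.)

Water can give up m c ΔT = 394·4.18·16.1 = 26515 J before reaching 0 °C.
To melt every bit of ice: 580·334 = 193720 J.
Since 26515 < 193720 J, not all the ice melts; equilibrium is at 0 °C.
m_melt = 26515 / L_f = 79.39 g.

m_melted ≈ 79.4 g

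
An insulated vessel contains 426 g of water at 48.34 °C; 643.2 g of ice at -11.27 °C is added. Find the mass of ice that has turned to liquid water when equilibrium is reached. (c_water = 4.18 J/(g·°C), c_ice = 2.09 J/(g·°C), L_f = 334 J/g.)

Water can give up m c ΔT = 426·4.18·48.34 = 86078 J before reaching 0 °C.
Warming the ice to 0 °C takes 643.2·2.09·11.27 = 15150 J, leaving 70928 J for melting.
Fully melting the ice requires m_ice L_f = 643.2·334 = 214829 J.
70928 J < 214829 J, so only part of the ice melts and the system sits at 0 °C.
m_melt = 70928 / L_f = 212.4 g.

m_melted ≈ 212 g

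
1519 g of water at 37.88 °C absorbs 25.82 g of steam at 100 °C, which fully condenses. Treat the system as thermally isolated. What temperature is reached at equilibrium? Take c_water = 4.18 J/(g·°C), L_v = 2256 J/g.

Conservation of energy gives ΣQ = 0:
latent heat released on condensation: 25.82×2256 = 58250; condensate cools 100→T: 25.82×4.18×(T − 100) = 107.93(T − 100); original water: 6349.4(T − 37.88)
6457.3 T = 58250 + 10793 + 240516 = 309559
T ≈ 47.94 °C (< 100 °C, so full condensation is consistent).

T_f ≈ 47.9 °C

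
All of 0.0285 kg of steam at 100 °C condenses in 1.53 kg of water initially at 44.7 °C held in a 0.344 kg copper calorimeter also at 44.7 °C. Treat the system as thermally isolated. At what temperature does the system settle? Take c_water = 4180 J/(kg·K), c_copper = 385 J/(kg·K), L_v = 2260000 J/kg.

T_f ≈ 55.4 °C

Taking heat into each body as positive, Σ m c ΔT = 0:
steam→water at 100 °C releases m L_v = 0.0285×2260000 = 64410
  condensate cools 100→T: 0.0285×4180×(T − 100) = 119.13(T − 100)
  original water: 6395.4(T − 44.7)
  copper cup: 0.344×385×(T − 44.7) = 132.44(T − 44.7)
6647 T = 64410 + 11913 + 291794 = 368117
T ≈ 55.38 °C, under the boiling point, so the assumption holds.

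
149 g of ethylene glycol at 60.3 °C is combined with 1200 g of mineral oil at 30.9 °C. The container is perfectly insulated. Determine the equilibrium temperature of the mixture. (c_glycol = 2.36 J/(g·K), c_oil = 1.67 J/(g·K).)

T_f = Σ m_i c_i T_i / Σ m_i c_i:
T_f = (351.64×60.3 + 2004×30.9) / (351.64 + 2004)
    = 83127 / 2355.6 ≈ 35.29 °C

T_f ≈ 35.3 °C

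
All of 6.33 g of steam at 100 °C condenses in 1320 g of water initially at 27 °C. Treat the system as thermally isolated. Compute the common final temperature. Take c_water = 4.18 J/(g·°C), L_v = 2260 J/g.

T_f ≈ 29.9 °C

Taking heat into each body as positive, Σ m c ΔT = 0:
condense steam: −6.33·2260 = −14306
  condensate cools 100→T: 6.33·4.18·(T − 100) = 26.46(T − 100)
  original water: 5517.6(T − 27)
5544.1 T = 14306 + 2645.9 + 148975 = 165927
T ≈ 29.93 °C (< 100 °C, so full condensation is consistent).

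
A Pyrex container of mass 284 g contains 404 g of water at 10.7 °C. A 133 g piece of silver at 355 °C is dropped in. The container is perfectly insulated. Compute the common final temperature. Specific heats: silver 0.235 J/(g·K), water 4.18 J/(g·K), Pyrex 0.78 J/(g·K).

T_f ≈ 16.2 °C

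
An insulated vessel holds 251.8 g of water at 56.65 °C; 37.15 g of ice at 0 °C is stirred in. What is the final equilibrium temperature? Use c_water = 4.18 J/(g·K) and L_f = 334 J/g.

T_f ≈ 39.1 °C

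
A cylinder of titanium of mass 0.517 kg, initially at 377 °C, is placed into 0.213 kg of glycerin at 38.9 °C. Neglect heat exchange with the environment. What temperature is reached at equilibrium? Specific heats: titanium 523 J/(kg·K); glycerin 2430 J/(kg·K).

T_f ≈ 154.9 °C

Set heat shed by the hot body equal to heat absorbed by the cold body:
0.517*523*(377 − T) = 0.213*2430*(T − 38.9)
270.39(377 − T) = 517.59(T − 38.9)
787.98 T = 122072  ⇒  T ≈ 154.92 °C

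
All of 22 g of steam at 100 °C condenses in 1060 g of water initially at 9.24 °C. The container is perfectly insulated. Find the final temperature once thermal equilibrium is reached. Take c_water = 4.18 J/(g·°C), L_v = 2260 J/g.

T_f ≈ 22.1 °C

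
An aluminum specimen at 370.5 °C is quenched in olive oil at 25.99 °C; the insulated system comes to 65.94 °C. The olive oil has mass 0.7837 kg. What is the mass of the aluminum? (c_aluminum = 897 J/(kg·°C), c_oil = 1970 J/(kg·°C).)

m ≈ 0.226 kg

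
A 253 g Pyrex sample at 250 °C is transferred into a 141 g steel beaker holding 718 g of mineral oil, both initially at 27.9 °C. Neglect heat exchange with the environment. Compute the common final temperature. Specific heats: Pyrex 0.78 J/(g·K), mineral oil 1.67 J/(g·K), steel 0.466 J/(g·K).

Net heat exchanged in the isolated system is zero:
253*0.78*(T − 250) + 718*1.67*(T − 27.9) + 141*0.466*(T − 27.9) = 0
197.34(T − 250) + 1199.1(T − 27.9) + 65.71(T − 27.9) = 0
1462.1 T = 84622
T = 84622/1462.1 ≈ 57.88 °C

T_f ≈ 57.9 °C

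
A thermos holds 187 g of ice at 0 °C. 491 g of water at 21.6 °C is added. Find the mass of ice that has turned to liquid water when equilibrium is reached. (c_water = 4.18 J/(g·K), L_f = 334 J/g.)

Cooling the water to 0 °C releases 491·4.18·21.6 = 44331 J.
Melting all 187 g of ice would need 187·334 = 62458 J.
That's not enough to melt it all — equilibrium is at 0 °C with ice remaining.
m_melted·334 = 44331  ⇒  m_melted ≈ 132.7 g.

m_melted ≈ 133 g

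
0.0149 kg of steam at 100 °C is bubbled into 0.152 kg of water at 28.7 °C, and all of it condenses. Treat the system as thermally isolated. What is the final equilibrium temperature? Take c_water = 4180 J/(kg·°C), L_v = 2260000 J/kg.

T_f ≈ 83.3 °C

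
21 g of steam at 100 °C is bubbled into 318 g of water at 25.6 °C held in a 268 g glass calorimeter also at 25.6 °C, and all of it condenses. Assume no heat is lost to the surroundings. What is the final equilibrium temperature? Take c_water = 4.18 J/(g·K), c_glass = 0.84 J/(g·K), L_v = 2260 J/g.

Setting the total heat transfer to zero:
condense steam: −21×2260 = −47460; condensate cools 100→T: 21×4.18×(T − 100) = 87.78(T − 100); water warms: 318×4.18×(T − 25.6) = 1329.2(T − 25.6); cup: 225.12(T − 25.6)
1642.1 T = 47460 + 8778 + 39792 = 96030
T ≈ 58.48 °C — below 100 °C, confirming all the steam condensed.

T_f ≈ 58.5 °C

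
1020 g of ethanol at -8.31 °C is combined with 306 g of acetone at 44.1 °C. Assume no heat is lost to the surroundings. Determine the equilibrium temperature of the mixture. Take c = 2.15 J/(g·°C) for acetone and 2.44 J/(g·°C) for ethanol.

|Q_acetone| = |Q_ethanol|:
306·2.15·(44.1 − T) = 1020·2.44·(T − (-8.31))
657.9(44.1 − T) = 2488.8(T − (-8.31))
3146.7 T = 8331.5  ⇒  T ≈ 2.65 °C

T_f ≈ 2.6 °C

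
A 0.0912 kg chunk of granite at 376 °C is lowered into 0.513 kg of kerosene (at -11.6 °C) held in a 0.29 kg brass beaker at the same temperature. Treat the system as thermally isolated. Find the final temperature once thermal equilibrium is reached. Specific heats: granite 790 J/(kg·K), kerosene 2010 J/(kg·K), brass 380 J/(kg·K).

Net heat exchanged in the isolated system is zero:
0.0912*790*(T − 376) + 0.513*2010*(T − (-11.6)) + 0.29*380*(T − (-11.6)) = 0
72.05(T − 376) + 1031.1(T − (-11.6)) + 110.2(T − (-11.6)) = 0
1213.4 T = 13851
T = 13851 / 1213.4 = 11.4 °C

T_f ≈ 11.4 °C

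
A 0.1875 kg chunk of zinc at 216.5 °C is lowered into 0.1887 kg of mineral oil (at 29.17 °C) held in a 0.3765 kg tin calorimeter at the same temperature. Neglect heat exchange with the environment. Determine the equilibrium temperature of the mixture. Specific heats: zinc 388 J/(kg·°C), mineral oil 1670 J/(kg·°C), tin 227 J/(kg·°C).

T_f ≈ 58.0 °C

With ΣQ=0 the equilibrium temperature is the m·c-weighted mean:
T_f = (72.75×216.5 + 315.13×29.17 + 85.47×29.17) / (72.75 + 315.13 + 85.47)
    = 27436 / 473.34 ≈ 57.96 °C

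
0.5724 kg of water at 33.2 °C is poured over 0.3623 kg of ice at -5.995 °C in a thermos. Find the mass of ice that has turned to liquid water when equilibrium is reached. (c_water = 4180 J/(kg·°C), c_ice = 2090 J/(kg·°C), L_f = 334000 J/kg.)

m_melted ≈ 0.224 kg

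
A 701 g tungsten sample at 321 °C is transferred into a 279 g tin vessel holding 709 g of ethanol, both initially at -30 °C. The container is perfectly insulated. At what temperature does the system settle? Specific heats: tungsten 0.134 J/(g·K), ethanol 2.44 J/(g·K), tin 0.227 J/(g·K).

Let T be the final temperature. ΣQ_i = 0:
701*0.134*(T − 321) + 709*2.44*(T − (-30)) + 279*0.227*(T − (-30)) = 0
93.93(T − 321) + 1730(T − (-30)) + 63.33(T − (-30)) = 0
1887.2 T = -23646
T = -23646/1887.2 ≈ -12.53 °C

T_f ≈ -12.5 °C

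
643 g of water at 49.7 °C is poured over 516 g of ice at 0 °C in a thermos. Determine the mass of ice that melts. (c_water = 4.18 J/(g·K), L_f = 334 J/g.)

Heat available from the water dropping to 0 °C: 643×4.18×49.7 = 133581 J.
To melt every bit of ice: 516×334 = 172344 J.
133581 J < 172344 J, so only part of the ice melts and the system sits at 0 °C.
m_melted×334 = 133581  ⇒  m_melted ≈ 399.9 g.

m_melted ≈ 400 g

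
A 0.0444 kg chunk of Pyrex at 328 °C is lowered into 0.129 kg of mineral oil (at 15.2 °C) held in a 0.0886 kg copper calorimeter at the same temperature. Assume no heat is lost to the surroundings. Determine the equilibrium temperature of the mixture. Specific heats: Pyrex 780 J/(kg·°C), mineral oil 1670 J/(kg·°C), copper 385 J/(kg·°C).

T_f ≈ 53.3 °C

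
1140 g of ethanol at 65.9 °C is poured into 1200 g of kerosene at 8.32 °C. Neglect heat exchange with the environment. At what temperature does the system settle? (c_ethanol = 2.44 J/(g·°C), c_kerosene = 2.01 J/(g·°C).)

T_f ≈ 39.2 °C

Energy conservation, ΣQ = 0:
1140×2.44×(T − 65.9) + 1200×2.01×(T − 8.32) = 0
2781.6(T − 65.9) + 2412(T − 8.32) = 0
(2781.6 + 2412) T = 2781.6×65.9 + 2412×8.32
T = 203375/5193.6 ≈ 39.16 °C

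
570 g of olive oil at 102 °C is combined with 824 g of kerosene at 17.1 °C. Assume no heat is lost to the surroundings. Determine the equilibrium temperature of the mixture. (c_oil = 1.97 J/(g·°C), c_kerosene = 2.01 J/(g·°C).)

T_f ≈ 51.4 °C

Set heat shed by the hot body equal to heat absorbed by the cold body:
570*1.97*(102 − T) = 824*2.01*(T − 17.1)
1122.9(102 − T) = 1656.2(T − 17.1)
2779.1 T = 142858  ⇒  T ≈ 51.40 °C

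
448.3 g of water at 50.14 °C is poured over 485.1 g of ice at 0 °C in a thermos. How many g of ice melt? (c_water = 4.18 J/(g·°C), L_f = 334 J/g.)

m_melted ≈ 281 g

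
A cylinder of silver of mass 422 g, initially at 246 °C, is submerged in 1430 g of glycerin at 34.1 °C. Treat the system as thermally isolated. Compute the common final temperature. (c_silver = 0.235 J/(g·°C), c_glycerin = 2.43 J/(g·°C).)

T_f ≈ 40.0 °C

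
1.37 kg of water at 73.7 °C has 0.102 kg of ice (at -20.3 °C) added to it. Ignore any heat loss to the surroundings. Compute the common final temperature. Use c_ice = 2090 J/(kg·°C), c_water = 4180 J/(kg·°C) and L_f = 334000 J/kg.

T_f ≈ 62.4 °C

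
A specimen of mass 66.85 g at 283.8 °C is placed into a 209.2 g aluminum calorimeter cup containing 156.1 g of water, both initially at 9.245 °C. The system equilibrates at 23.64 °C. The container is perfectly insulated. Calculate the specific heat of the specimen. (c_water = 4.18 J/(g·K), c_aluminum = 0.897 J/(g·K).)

c ≈ 0.695 J/(g·K)

Net heat exchanged in the isolated system is zero:
66.85×c×(23.64 − 283.8) + 156.1×4.18×(23.64 − 9.245) + 209.2×0.897×(23.64 − 9.245) = 0
-17392 c = -12094
c = -12094/-17392 ≈ 0.6954 J/(g·K)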